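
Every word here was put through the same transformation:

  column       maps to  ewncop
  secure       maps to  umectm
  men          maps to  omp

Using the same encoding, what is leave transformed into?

The shift depends on letter class: consonant c→e is +2, but vowel o→w is +8. Vowels shift forward by 8 and consonants shift forward by 2.
For leave: l(cons)+2=n, e(vowel)+8=m, a(vowel)+8=i, v(cons)+2=x, e(vowel)+8=m.

nmixm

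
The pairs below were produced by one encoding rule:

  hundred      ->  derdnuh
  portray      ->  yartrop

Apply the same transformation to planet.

It's just the letters in reverse order.
On planet: reverse → tenalp.

tenalp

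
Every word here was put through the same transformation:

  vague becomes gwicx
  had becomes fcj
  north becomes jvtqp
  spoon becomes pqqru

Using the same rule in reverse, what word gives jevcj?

The output letters match the input read backwards, each shifted +2: vague reversed is eugav. Two steps: reverse the string, then apply a Caesar shift of +2.
Undoing it on jevcj: shift back: j−2=h, e−2=c, v−2=t, c−2=a, j−2=h → hctah; then reverse → hatch.

hatch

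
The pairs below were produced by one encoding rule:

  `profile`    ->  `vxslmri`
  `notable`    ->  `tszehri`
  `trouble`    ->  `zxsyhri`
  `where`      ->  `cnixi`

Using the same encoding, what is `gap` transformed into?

mev

The shift depends on letter class: consonant p→v is +6, but vowel o→s is +4. The rule splits by letter class: vowels +4, consonants +6.
Applying it to gap: g(cons)+6=m, a(vowel)+4=e, p(cons)+6=v.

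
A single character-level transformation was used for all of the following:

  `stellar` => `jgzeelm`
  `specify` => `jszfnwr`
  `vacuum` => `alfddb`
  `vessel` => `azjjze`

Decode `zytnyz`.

Each letter's alphabet position (a=0..z=25) is mapped through 23·x+11 mod 26 — an affine cipher.
Reversing it on zytnyz: z(25)→17·(25−11)≡4=e; y(24)→17·(24−11)≡13=n; t(19)→17·(19−11)≡6=g; n(13)→17·(13−11)≡8=i; y(24)→17·(24−11)≡13=n; z(25)→17·(25−11)≡4=e (all mod 26).

engine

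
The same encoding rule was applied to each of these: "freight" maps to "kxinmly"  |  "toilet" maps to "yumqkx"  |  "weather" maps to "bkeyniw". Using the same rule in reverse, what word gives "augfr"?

vocal

The shifts repeat in a cycle of length 3: positions 0,1,… shift by +5, +6, +4, then the pattern repeats.
Undoing it on augfr: a−5=v, u−6=o, g−4=c, f−5=a, r−6=l.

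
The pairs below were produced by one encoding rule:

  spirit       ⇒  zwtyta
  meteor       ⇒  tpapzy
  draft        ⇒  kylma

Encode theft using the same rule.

Two shifts are in play — +11 for a/e/i/o/u, +7 for every other letter.
On theft: t(cons)+7=a, h(cons)+7=o, e(vowel)+11=p, f(cons)+7=m, t(cons)+7=a.

aopma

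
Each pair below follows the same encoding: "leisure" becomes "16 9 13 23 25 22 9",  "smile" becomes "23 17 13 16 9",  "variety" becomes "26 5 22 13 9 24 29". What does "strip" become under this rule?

23 24 22 13 20

The number is (letter's place in the alphabet, a=1) + 4.
For strip: s=19→23, t=20→24, r=18→22, i=9→13, p=16→20.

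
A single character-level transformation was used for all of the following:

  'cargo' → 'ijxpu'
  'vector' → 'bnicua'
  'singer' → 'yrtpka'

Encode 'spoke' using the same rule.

It's a Vigenère-style cipher with numeric key [6,9]: position i shifts by key[i mod 2].
For spoke: s+6=y, p+9=y, o+6=u, k+9=t, e+6=k.

yyutk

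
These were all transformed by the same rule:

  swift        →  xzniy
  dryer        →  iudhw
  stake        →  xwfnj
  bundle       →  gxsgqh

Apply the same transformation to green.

lujhs

Shifts by position in swift: pos 0: s→x (+5), pos 1: w→z (+3), pos 2: i→n (+5), pos 3: f→i (+3) — repeating every 2. The shifts repeat in a cycle of length 2: positions 0,1,… shift by +5, +3, then the pattern repeats.
Applying it to green: g+5=l, r+3=u, e+5=j, e+3=h, n+5=s.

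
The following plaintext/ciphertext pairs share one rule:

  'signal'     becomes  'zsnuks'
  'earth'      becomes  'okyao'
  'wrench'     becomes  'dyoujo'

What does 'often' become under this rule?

The shift depends on letter class: consonant s→z is +7, but vowel i→s is +10. Two shifts are in play — +10 for a/e/i/o/u, +7 for every other letter.
For often: o(vowel)+10=y, f(cons)+7=m, t(cons)+7=a, e(vowel)+10=o, n(cons)+7=u.

ymaou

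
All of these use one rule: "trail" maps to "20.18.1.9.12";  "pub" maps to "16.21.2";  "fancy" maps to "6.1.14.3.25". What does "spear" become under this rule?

19.16.5.1.18

Each letter is replaced by its alphabet position (a=1, b=2, …, z=26).
On spear: s=19→19, p=16→16, e=5→5, a=1→1, r=18→18.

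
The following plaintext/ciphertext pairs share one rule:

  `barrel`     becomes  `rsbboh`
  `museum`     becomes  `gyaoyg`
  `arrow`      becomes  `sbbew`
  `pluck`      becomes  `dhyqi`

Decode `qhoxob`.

clever

b(1)→r(17) and a(0)→s(18) fit y≡25x+18 (mod 26); the inverse of 25 mod 26 is 25. Each letter's alphabet position (a=0..z=25) is mapped through 25·x+18 mod 26 — an affine cipher.
Decoding qhoxob: q(16)→25·(16−18)≡2=c; h(7)→25·(7−18)≡11=l; o(14)→25·(14−18)≡4=e; x(23)→25·(23−18)≡21=v; o(14)→25·(14−18)≡4=e; b(1)→25·(1−18)≡17=r (all mod 26).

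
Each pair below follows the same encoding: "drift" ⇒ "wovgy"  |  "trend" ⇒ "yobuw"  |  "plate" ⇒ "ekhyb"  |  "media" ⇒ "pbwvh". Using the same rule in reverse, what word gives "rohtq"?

d(3)→w(22) and r(17)→o(14) fit y≡5x+7 (mod 26); the inverse of 5 mod 26 is 21. Treating letters as 0–25, the rule is x ↦ 5x + 7 (mod 26).
Undoing it on rohtq: r(17)→21·(17−7)≡2=c; o(14)→21·(14−7)≡17=r; h(7)→21·(7−7)≡0=a; t(19)→21·(19−7)≡18=s; q(16)→21·(16−7)≡7=h (all mod 26).

crash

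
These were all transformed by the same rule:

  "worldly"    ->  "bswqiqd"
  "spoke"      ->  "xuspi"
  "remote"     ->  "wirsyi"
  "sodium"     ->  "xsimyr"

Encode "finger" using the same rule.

The shift depends on letter class: consonant w→b is +5, but vowel o→s is +4. Vowels shift forward by 4 and consonants shift forward by 5.
For finger: f(cons)+5=k, i(vowel)+4=m, n(cons)+5=s, g(cons)+5=l, e(vowel)+4=i, r(cons)+5=w.

kmsliw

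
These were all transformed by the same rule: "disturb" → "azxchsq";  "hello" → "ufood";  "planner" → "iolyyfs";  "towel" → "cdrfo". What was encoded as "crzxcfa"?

d(3)→a(0) and i(8)→z(25) fit y≡5x+11 (mod 26); the inverse of 5 mod 26 is 21. This is an affine cipher: with a=0,…,z=25, each position x becomes (5x+11) mod 26.
Undoing it on crzxcfa: c(2)→21·(2−11)≡19=t; r(17)→21·(17−11)≡22=w; z(25)→21·(25−11)≡8=i; x(23)→21·(23−11)≡18=s; c(2)→21·(2−11)≡19=t; f(5)→21·(5−11)≡4=e; a(0)→21·(0−11)≡3=d (all mod 26).

twisted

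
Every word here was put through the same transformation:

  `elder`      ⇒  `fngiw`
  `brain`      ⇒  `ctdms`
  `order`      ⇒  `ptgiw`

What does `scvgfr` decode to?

In elder: e→f is +1, l→n is +2, d→g is +3, e→i is +4 — the shift increases by 1 each position. The shift increases by 1 at each position, starting from +1: 1, 2, 3, ….
Undoing it on scvgfr: s−1=r, c−2=a, v−3=s, g−4=c, f−5=a, r−6=l.

rascal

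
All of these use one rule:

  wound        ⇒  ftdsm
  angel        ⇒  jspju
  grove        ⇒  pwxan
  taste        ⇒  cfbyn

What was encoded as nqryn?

elite

Shifts by position in wound: pos 0: w→f (+9), pos 1: o→t (+5), pos 2: u→d (+9), pos 3: n→s (+5) — repeating every 2. A repeating key of period 2 is used — shifts +9, +5 over and over.
Reversing it on nqryn: n−9=e, q−5=l, r−9=i, y−5=t, n−9=e.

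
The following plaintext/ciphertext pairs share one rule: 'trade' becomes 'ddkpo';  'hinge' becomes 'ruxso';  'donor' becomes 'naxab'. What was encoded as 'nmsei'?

daisy

Shifts by position in trade: pos 0: t→d (+10), pos 1: r→d (+12), pos 2: a→k (+10), pos 3: d→p (+12) — repeating every 2. The shifts repeat in a cycle of length 2: positions 0,1,… shift by +10, +12, then the pattern repeats.
Reversing it on nmsei: n−10=d, m−12=a, s−10=i, e−12=s, i−10=y.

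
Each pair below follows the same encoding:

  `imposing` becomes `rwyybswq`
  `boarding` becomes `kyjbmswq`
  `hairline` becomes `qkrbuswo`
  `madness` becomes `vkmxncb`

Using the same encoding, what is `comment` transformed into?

Shifts by position in imposing: pos 0: i→r (+9), pos 1: m→w (+10), pos 2: p→y (+9), pos 3: o→y (+10) — repeating every 2. A repeating key of period 2 is used — shifts +9, +10 over and over.
On comment: c+9=l, o+10=y, m+9=v, m+10=w, e+9=n, n+10=x, t+9=c.

lyvwnxc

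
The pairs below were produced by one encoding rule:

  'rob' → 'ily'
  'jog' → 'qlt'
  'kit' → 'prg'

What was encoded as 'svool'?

Each pair mirrors across the alphabet (r↔i, o↔l, b↔y): positions sum to 25. Each letter is replaced by its mirror in the alphabet: a↔z, b↔y, c↔x, and so on (the Atbash cipher).
Reversing it on svool: s↔h, v↔e, o↔l, o↔l, l↔o.

hello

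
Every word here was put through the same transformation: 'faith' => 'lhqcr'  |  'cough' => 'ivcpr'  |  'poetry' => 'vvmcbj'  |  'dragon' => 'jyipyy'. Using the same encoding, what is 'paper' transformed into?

Each letter shifts forward by (position + 6), i.e. 6, 7, 8, … — the shift grows by one for each successive letter.
For paper: p+6=v, a+7=h, p+8=x, e+9=n, r+10=b.

vhxnb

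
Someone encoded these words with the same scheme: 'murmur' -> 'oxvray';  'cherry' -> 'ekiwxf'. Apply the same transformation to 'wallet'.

ydpqka

Letter i (0-indexed) is shifted by i+2, so successive shifts are 2, 3, 4, ….
For wallet: w+2=y, a+3=d, l+4=p, l+5=q, e+6=k, t+7=a.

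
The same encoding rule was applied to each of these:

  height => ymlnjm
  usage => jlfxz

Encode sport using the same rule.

ywtux

The word is reversed, then every letter is shifted forward by 5.
Applying it to sport: reverse → trops; then shift: t+5=y, r+5=w, o+5=t, p+5=u, s+5=x.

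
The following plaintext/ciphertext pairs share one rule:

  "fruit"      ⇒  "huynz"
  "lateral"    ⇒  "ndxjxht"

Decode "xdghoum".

vaccine

Letter i (0-indexed) is shifted by i+2, so successive shifts are 2, 3, 4, ….
Undoing it on xdghoum: x−2=v, d−3=a, g−4=c, h−5=c, o−6=i, u−7=n, m−8=e.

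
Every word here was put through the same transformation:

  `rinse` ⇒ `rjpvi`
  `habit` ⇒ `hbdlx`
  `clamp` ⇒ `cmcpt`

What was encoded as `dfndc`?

delay

The shift increases by 1 at each position, starting from +0: 0, 1, 2, ….
Reversing it on dfndc: d−0=d, f−1=e, n−2=l, d−3=a, c−4=y.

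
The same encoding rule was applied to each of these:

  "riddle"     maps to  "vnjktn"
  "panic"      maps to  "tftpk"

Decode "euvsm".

apple

In riddle: r→v is +4, i→n is +5, d→j is +6, d→k is +7 — the shift increases by 1 each position. Each letter shifts forward by (position + 4), i.e. 4, 5, 6, … — the shift grows by one for each successive letter.
Reversing it on euvsm: e−4=a, u−5=p, v−6=p, s−7=l, m−8=e.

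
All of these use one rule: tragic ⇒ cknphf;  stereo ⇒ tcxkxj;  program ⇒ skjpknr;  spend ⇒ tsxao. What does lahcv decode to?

unity

t(19)→c(2) and r(17)→k(10) fit y≡9x+13 (mod 26); the inverse of 9 mod 26 is 3. This is an affine cipher: with a=0,…,z=25, each position x becomes (9x+13) mod 26.
Undoing it on lahcv: l(11)→3·(11−13)≡20=u; a(0)→3·(0−13)≡13=n; h(7)→3·(7−13)≡8=i; c(2)→3·(2−13)≡19=t; v(21)→3·(21−13)≡24=y (all mod 26).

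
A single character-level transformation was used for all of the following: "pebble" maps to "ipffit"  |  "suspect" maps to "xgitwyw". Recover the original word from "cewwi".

The word is reversed, then every letter is shifted forward by 4.
Undoing it on cewwi: shift back: c−4=y, e−4=a, w−4=s, w−4=s, i−4=e → yasse; then reverse → essay.

essay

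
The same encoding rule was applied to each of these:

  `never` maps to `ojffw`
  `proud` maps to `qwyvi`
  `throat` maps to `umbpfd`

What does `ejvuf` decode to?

Shifts by position in never: pos 0: n→o (+1), pos 1: e→j (+5), pos 2: v→f (+10), pos 3: e→f (+1), pos 4: r→w (+5) — repeating every 3. A repeating key of period 3 is used — shifts +1, +5, +10 over and over.
Decoding ejvuf: e−1=d, j−5=e, v−10=l, u−1=t, f−5=a.

delta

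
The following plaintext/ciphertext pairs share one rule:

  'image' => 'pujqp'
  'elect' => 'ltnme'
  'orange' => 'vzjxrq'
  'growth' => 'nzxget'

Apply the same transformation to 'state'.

In image: i→p is +7, m→u is +8, a→j is +9, g→q is +10 — the shift increases by 1 each position. Letter i (0-indexed) is shifted by i+7, so successive shifts are 7, 8, 9, ….
For state: s+7=z, t+8=b, a+9=j, t+10=d, e+11=p.

zbjdp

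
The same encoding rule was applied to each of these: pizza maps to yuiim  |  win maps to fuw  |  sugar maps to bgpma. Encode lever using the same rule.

The shift depends on letter class: consonant p→y is +9, but vowel i→u is +12. The rule splits by letter class: vowels +12, consonants +9.
On lever: l(cons)+9=u, e(vowel)+12=q, v(cons)+9=e, e(vowel)+12=q, r(cons)+9=a.

uqeqa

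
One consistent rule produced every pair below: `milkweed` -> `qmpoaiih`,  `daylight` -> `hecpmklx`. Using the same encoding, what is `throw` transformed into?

Compare letters: m→q is +4, i→m is +4, l→p is +4 — a constant shift. Every letter moves 4 places later in the alphabet, wrapping around z→a.
On throw: t+4=x, h+4=l, r+4=v, o+4=s, w+4=a.

xlvsa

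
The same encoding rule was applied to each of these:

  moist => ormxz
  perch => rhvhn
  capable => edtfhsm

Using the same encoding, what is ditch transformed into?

In moist: m→o is +2, o→r is +3, i→m is +4, s→x is +5 — the shift increases by 1 each position. The shift increases by 1 at each position, starting from +2: 2, 3, 4, ….
Applying it to ditch: d+2=f, i+3=l, t+4=x, c+5=h, h+6=n.

flxhn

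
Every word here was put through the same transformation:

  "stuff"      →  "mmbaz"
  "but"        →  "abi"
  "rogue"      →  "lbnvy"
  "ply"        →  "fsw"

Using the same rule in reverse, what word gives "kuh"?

Two steps: reverse the string, then apply a Caesar shift of +7.
Undoing it on kuh: shift back: k−7=d, u−7=n, h−7=a → dna; then reverse → and.

and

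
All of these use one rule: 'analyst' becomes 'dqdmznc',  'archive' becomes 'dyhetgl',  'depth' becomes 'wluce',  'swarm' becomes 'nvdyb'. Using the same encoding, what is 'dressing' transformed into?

a(0)→d(3) and n(13)→q(16) fit y≡15x+3 (mod 26); the inverse of 15 mod 26 is 7. Each letter's alphabet position (a=0..z=25) is mapped through 15·x+3 mod 26 — an affine cipher.
Applying it to dressing: d(3)→15·3+3≡22=w; r(17)→15·17+3≡24=y; e(4)→15·4+3≡11=l; s(18)→15·18+3≡13=n; s(18)→15·18+3≡13=n; i(8)→15·8+3≡19=t; n(13)→15·13+3≡16=q; g(6)→15·6+3≡15=p (all mod 26).

wylnntqp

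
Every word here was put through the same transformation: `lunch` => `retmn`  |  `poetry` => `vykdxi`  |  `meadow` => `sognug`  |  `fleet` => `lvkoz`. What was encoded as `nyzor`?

hotel

Shifts by position in lunch: pos 0: l→r (+6), pos 1: u→e (+10), pos 2: n→t (+6), pos 3: c→m (+10) — repeating every 2. A repeating key of period 2 is used — shifts +6, +10 over and over.
Reversing it on nyzor: n−6=h, y−10=o, z−6=t, o−10=e, r−6=l.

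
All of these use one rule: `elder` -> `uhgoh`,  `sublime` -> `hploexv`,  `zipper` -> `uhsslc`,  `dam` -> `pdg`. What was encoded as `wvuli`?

first

Read the word backwards and shift each letter +3.
Decoding wvuli: shift back: w−3=t, v−3=s, u−3=r, l−3=i, i−3=f → tsrif; then reverse → first.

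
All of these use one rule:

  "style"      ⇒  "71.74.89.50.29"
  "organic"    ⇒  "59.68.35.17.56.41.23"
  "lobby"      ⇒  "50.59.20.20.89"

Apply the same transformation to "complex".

The formula is n = 3×(alphabet index, a=1) + 14.
On complex: c=3→23, o=15→59, m=13→53, p=16→62, l=12→50, e=5→29, x=24→86.

23.59.53.62.50.29.86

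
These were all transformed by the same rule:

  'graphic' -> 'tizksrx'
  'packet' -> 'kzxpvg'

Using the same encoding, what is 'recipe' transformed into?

Each pair mirrors across the alphabet (g↔t, r↔i, a↔z): positions sum to 25. This is the alphabet-reversal cipher (Atbash): a becomes z, b becomes y, etc.
Applying it to recipe: r↔i, e↔v, c↔x, i↔r, p↔k, e↔v.

ivxrkv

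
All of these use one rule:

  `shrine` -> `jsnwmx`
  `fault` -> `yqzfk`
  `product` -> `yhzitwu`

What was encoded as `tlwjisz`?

undergo

Read the word backwards and shift each letter +5.
Decoding tlwjisz: shift back: t−5=o, l−5=g, w−5=r, j−5=e, i−5=d, s−5=n, z−5=u → ogrednu; then reverse → undergo.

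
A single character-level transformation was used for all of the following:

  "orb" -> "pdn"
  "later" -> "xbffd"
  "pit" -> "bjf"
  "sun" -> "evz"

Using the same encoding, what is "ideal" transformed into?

The shift depends on letter class: consonant r→d is +12, but vowel o→p is +1. The rule splits by letter class: vowels +1, consonants +12.
On ideal: i(vowel)+1=j, d(cons)+12=p, e(vowel)+1=f, a(vowel)+1=b, l(cons)+12=x.

jpfbx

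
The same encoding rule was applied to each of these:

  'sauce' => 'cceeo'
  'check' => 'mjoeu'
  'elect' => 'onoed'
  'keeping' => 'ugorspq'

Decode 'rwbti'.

Shifts by position in sauce: pos 0: s→c (+10), pos 1: a→c (+2), pos 2: u→e (+10), pos 3: c→e (+2) — repeating every 2. A repeating key of period 2 is used — shifts +10, +2 over and over.
Decoding rwbti: r−10=h, w−2=u, b−10=r, t−2=r, i−10=y.

hurry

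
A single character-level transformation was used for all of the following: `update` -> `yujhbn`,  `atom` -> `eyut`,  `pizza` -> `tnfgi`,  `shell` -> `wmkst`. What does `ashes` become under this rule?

exnla

In update: u→y is +4, p→u is +5, d→j is +6, a→h is +7 — the shift increases by 1 each position. The shift increases by 1 at each position, starting from +4: 4, 5, 6, ….
Applying it to ashes: a+4=e, s+5=x, h+6=n, e+7=l, s+8=a.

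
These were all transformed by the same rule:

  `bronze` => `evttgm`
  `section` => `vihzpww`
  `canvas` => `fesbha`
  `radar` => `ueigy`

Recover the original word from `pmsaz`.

The shift increases by 1 at each position, starting from +3: 3, 4, 5, ….
Reversing it on pmsaz: p−3=m, m−4=i, s−5=n, a−6=u, z−7=s.

minus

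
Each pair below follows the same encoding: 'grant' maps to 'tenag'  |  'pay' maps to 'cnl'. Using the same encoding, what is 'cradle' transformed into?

penqyr

Compare letters: g→t is +13, r→e is +13, a→n is +13 — a constant shift. Each letter is shifted forward by 13 in the alphabet (a Caesar shift of +13).
Applying it to cradle: c+13=p, r+13=e, a+13=n, d+13=q, l+13=y, e+13=r.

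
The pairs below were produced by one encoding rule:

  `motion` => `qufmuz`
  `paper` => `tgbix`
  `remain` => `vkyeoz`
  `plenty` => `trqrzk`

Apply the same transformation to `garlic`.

kgdpoo

The shifts repeat in a cycle of length 3: positions 0,1,… shift by +4, +6, +12, then the pattern repeats.
For garlic: g+4=k, a+6=g, r+12=d, l+4=p, i+6=o, c+12=o.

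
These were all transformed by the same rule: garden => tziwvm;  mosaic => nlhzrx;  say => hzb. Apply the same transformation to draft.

wizug

Each pair mirrors across the alphabet (g↔t, a↔z, r↔i): positions sum to 25. Letters are reflected about the middle of the alphabet (position → 25−position): Atbash.
Applying it to draft: d↔w, r↔i, a↔z, f↔u, t↔g.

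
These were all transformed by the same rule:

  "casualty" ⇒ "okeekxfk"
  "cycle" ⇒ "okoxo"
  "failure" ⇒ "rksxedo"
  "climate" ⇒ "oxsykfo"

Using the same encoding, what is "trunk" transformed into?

The shift depends on letter class: consonant c→o is +12, but vowel a→k is +10. The rule splits by letter class: vowels +10, consonants +12.
On trunk: t(cons)+12=f, r(cons)+12=d, u(vowel)+10=e, n(cons)+12=z, k(cons)+12=w.

fdezw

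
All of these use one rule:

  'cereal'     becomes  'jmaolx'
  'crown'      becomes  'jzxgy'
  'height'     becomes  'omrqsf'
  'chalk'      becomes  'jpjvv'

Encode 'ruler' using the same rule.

ycuoc

In cereal: c→j is +7, e→m is +8, r→a is +9, e→o is +10 — the shift increases by 1 each position. Each letter shifts forward by (position + 7), i.e. 7, 8, 9, … — the shift grows by one for each successive letter.
For ruler: r+7=y, u+8=c, l+9=u, e+10=o, r+11=c.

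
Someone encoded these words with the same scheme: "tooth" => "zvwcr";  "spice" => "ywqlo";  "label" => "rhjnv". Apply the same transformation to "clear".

In tooth: t→z is +6, o→v is +7, o→w is +8, t→c is +9 — the shift increases by 1 each position. The shift increases by 1 at each position, starting from +6: 6, 7, 8, ….
For clear: c+6=i, l+7=s, e+8=m, a+9=j, r+10=b.

ismjb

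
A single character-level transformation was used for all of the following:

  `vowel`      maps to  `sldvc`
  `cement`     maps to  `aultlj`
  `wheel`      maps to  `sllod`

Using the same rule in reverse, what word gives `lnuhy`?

The word is reversed, then every letter is shifted forward by 7.
Reversing it on lnuhy: shift back: l−7=e, n−7=g, u−7=n, h−7=a, y−7=r → egnar; then reverse → range.

range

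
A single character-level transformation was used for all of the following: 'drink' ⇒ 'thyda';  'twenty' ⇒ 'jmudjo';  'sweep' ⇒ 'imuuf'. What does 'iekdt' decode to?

sound

This is a Caesar cipher with shift 16.
Decoding iekdt: i−16=s, e−16=o, k−16=u, d−16=n, t−16=d.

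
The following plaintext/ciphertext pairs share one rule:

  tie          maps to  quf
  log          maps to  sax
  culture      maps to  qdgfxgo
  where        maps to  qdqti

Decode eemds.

The output letters match the input read backwards, each shifted +12: tie reversed is eit. Two steps: reverse the string, then apply a Caesar shift of +12.
Reversing it on eemds: shift back: e−12=s, e−12=s, m−12=a, d−12=r, s−12=g → ssarg; then reverse → grass.

grass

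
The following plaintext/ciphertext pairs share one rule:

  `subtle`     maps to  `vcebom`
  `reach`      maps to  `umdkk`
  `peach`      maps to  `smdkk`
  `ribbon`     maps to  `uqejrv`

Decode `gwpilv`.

domain

Shifts by position in subtle: pos 0: s→v (+3), pos 1: u→c (+8), pos 2: b→e (+3), pos 3: t→b (+8) — repeating every 2. A repeating key of period 2 is used — shifts +3, +8 over and over.
Undoing it on gwpilv: g−3=d, w−8=o, p−3=m, i−8=a, l−3=i, v−8=n.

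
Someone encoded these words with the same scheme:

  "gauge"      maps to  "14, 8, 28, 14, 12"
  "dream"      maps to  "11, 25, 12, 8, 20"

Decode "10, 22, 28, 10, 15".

couch

g is letter #7 and maps to 14: an offset of 7. Each letter is replaced by its alphabet position (a=1..z=26) + 7.
Decoding 10, 22, 28, 10, 15: 10→(10−7)÷1=3=c, 22→(22−7)÷1=15=o, 28→(28−7)÷1=21=u, 10→(10−7)÷1=3=c, 15→(15−7)÷1=8=h.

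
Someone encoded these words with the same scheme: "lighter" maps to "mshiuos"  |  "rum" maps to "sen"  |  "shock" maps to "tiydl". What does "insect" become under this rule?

sotodu

The shift depends on letter class: consonant l→m is +1, but vowel i→s is +10. Two shifts are in play — +10 for a/e/i/o/u, +1 for every other letter.
On insect: i(vowel)+10=s, n(cons)+1=o, s(cons)+1=t, e(vowel)+10=o, c(cons)+1=d, t(cons)+1=u.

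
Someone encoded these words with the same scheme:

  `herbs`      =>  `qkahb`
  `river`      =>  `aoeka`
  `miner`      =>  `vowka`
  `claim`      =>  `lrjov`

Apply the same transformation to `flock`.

Shifts by position in herbs: pos 0: h→q (+9), pos 1: e→k (+6), pos 2: r→a (+9), pos 3: b→h (+6) — repeating every 2. A repeating key of period 2 is used — shifts +9, +6 over and over.
On flock: f+9=o, l+6=r, o+9=x, c+6=i, k+9=t.

orxit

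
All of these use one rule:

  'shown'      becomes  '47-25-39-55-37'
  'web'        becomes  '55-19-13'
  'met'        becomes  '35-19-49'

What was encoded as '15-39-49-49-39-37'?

s(#19)→47 and h(#8)→25: differences scale by 2, so n = 2·pos + 9. Each letter becomes 2×(its alphabet position, a=1..z=26) + 9.
Decoding 15-39-49-49-39-37: 15→(15−9)÷2=3=c, 39→(39−9)÷2=15=o, 49→(49−9)÷2=20=t, 49→(49−9)÷2=20=t, 39→(39−9)÷2=15=o, 37→(37−9)÷2=14=n.

cotton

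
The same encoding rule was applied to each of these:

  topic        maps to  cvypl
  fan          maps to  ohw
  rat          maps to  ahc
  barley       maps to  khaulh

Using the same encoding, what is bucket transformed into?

kbltlc

The shift depends on letter class: consonant t→c is +9, but vowel o→v is +7. The rule splits by letter class: vowels +7, consonants +9.
For bucket: b(cons)+9=k, u(vowel)+7=b, c(cons)+9=l, k(cons)+9=t, e(vowel)+7=l, t(cons)+9=c.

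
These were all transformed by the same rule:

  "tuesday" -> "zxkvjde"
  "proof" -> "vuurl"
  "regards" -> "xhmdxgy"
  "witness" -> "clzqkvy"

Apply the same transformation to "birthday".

The shifts repeat in a cycle of length 2: positions 0,1,… shift by +6, +3, then the pattern repeats.
On birthday: b+6=h, i+3=l, r+6=x, t+3=w, h+6=n, d+3=g, a+6=g, y+3=b.

hlxwnggb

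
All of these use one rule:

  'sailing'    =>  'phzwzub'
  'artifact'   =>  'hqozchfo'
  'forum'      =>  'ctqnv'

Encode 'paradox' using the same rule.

s(18)→p(15) and a(0)→h(7) fit y≡25x+7 (mod 26); the inverse of 25 mod 26 is 25. This is an affine cipher: with a=0,…,z=25, each position x becomes (25x+7) mod 26.
On paradox: p(15)→25·15+7≡18=s; a(0)→25·0+7≡7=h; r(17)→25·17+7≡16=q; a(0)→25·0+7≡7=h; d(3)→25·3+7≡4=e; o(14)→25·14+7≡19=t; x(23)→25·23+7≡10=k (all mod 26).

shqhetk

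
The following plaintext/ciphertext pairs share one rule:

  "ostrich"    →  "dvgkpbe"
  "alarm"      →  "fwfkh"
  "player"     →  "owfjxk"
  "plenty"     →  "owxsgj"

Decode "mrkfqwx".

This is an affine cipher: with a=0,…,z=25, each position x becomes (11x+5) mod 26.
Reversing it on mrkfqwx: m(12)→19·(12−5)≡3=d; r(17)→19·(17−5)≡20=u; k(10)→19·(10−5)≡17=r; f(5)→19·(5−5)≡0=a; q(16)→19·(16−5)≡1=b; w(22)→19·(22−5)≡11=l; x(23)→19·(23−5)≡4=e (all mod 26).

durable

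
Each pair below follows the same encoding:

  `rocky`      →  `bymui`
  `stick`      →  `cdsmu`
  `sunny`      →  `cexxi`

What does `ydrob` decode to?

Compare letters: r→b is +10, o→y is +10, c→m is +10 — a constant shift. It's a constant shift of +10 (ROT10).
Decoding ydrob: y−10=o, d−10=t, r−10=h, o−10=e, b−10=r.

other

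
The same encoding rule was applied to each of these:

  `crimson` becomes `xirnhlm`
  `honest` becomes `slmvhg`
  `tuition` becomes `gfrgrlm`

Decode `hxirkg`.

script

This is the alphabet-reversal cipher (Atbash): a becomes z, b becomes y, etc.
Decoding hxirkg: h↔s, x↔c, i↔r, r↔i, k↔p, g↔t.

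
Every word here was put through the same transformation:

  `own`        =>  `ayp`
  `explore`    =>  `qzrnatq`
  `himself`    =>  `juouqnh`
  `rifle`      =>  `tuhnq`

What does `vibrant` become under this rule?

xudtmpv

The shift depends on letter class: consonant w→y is +2, but vowel o→a is +12. The rule splits by letter class: vowels +12, consonants +2.
Applying it to vibrant: v(cons)+2=x, i(vowel)+12=u, b(cons)+2=d, r(cons)+2=t, a(vowel)+12=m, n(cons)+2=p, t(cons)+2=v.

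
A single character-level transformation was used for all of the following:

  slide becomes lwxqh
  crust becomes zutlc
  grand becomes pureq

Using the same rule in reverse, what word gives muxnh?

Treating letters as 0–25, the rule is x ↦ 17x + 17 (mod 26).
Undoing it on muxnh: m(12)→23·(12−17)≡15=p; u(20)→23·(20−17)≡17=r; x(23)→23·(23−17)≡8=i; n(13)→23·(13−17)≡12=m; h(7)→23·(7−17)≡4=e (all mod 26).

prime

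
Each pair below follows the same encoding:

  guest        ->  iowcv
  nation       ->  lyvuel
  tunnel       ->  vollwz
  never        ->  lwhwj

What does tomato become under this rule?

g(6)→i(8) and u(20)→o(14) fit y≡19x+24 (mod 26); the inverse of 19 mod 26 is 11. This is an affine cipher: with a=0,…,z=25, each position x becomes (19x+24) mod 26.
For tomato: t(19)→19·19+24≡21=v; o(14)→19·14+24≡4=e; m(12)→19·12+24≡18=s; a(0)→19·0+24≡24=y; t(19)→19·19+24≡21=v; o(14)→19·14+24≡4=e (all mod 26).

vesyve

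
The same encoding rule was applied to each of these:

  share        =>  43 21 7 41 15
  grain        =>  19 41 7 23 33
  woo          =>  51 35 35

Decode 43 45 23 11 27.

s(#19)→43 and h(#8)→21: differences scale by 2, so n = 2·pos + 5. The formula is n = 2×(alphabet index, a=1) + 5.
Decoding 43 45 23 11 27: 43→(43−5)÷2=19=s, 45→(45−5)÷2=20=t, 23→(23−5)÷2=9=i, 11→(11−5)÷2=3=c, 27→(27−5)÷2=11=k.

stick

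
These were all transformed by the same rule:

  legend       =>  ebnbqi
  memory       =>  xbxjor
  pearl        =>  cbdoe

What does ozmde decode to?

Treating letters as 0–25, the rule is x ↦ 19x + 3 (mod 26).
Decoding ozmde: o(14)→11·(14−3)≡17=r; z(25)→11·(25−3)≡8=i; m(12)→11·(12−3)≡21=v; d(3)→11·(3−3)≡0=a; e(4)→11·(4−3)≡11=l (all mod 26).

rival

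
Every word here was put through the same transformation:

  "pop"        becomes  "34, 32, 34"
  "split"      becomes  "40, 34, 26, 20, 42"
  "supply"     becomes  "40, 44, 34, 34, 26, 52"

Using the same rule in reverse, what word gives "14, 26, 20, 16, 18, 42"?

p(#16)→34 and o(#15)→32: differences scale by 2, so n = 2·pos + 2. The formula is n = 2×(alphabet index, a=1) + 2.
Undoing it on 14, 26, 20, 16, 18, 42: 14→(14−2)÷2=6=f, 26→(26−2)÷2=12=l, 20→(20−2)÷2=9=i, 16→(16−2)÷2=7=g, 18→(18−2)÷2=8=h, 42→(42−2)÷2=20=t.

flight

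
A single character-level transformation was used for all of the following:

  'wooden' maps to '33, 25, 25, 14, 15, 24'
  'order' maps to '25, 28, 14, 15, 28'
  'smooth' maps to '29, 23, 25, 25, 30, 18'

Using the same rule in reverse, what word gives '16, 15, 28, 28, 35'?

w is letter #23 and maps to 33: an offset of 10. The number is (letter's place in the alphabet, a=1) + 10.
Reversing it on 16, 15, 28, 28, 35: 16→(16−10)÷1=6=f, 15→(15−10)÷1=5=e, 28→(28−10)÷1=18=r, 28→(28−10)÷1=18=r, 35→(35−10)÷1=25=y.

ferry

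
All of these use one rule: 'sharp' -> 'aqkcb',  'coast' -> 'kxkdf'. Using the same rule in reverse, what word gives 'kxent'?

In sharp: s→a is +8, h→q is +9, a→k is +10, r→c is +11 — the shift increases by 1 each position. Each letter shifts forward by (position + 8), i.e. 8, 9, 10, … — the shift grows by one for each successive letter.
Decoding kxent: k−8=c, x−9=o, e−10=u, n−11=c, t−12=h.

couch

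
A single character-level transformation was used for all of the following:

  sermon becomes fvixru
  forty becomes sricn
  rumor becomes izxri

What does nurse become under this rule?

uzifv

s(18)→f(5) and e(4)→v(21) fit y≡23x+7 (mod 26); the inverse of 23 mod 26 is 17. This is an affine cipher: with a=0,…,z=25, each position x becomes (23x+7) mod 26.
For nurse: n(13)→23·13+7≡20=u; u(20)→23·20+7≡25=z; r(17)→23·17+7≡8=i; s(18)→23·18+7≡5=f; e(4)→23·4+7≡21=v (all mod 26).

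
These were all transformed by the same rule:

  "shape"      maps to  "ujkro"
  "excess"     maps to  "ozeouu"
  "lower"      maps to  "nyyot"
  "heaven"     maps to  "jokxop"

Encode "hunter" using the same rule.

The shift depends on letter class: consonant s→u is +2, but vowel a→k is +10. Vowels shift forward by 10 and consonants shift forward by 2.
On hunter: h(cons)+2=j, u(vowel)+10=e, n(cons)+2=p, t(cons)+2=v, e(vowel)+10=o, r(cons)+2=t.

jepvot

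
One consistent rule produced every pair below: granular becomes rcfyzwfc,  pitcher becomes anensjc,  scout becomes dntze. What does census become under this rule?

The shift depends on letter class: consonant g→r is +11, but vowel a→f is +5. The rule splits by letter class: vowels +5, consonants +11.
Applying it to census: c(cons)+11=n, e(vowel)+5=j, n(cons)+11=y, s(cons)+11=d, u(vowel)+5=z, s(cons)+11=d.

njydzd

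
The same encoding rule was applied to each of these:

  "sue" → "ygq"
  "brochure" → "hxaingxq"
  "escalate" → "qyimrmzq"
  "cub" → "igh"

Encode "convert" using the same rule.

The shift depends on letter class: consonant s→y is +6, but vowel u→g is +12. The rule splits by letter class: vowels +12, consonants +6.
On convert: c(cons)+6=i, o(vowel)+12=a, n(cons)+6=t, v(cons)+6=b, e(vowel)+12=q, r(cons)+6=x, t(cons)+6=z.

iatbqxz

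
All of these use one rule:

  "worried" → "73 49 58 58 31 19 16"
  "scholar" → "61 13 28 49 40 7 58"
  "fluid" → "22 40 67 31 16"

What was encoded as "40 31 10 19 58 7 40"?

w(#23)→73 and o(#15)→49: differences scale by 3, so n = 3·pos + 4. With a=1..z=26, the number is 3·pos + 4.
Decoding 40 31 10 19 58 7 40: 40→(40−4)÷3=12=l, 31→(31−4)÷3=9=i, 10→(10−4)÷3=2=b, 19→(19−4)÷3=5=e, 58→(58−4)÷3=18=r, 7→(7−4)÷3=1=a, 40→(40−4)÷3=12=l.

liberal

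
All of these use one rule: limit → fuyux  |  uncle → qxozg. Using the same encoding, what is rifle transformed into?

qxrud

The output letters match the input read backwards, each shifted +12: limit reversed is timil. Read the word backwards and shift each letter +12.
Applying it to rifle: reverse → elfir; then shift: e+12=q, l+12=x, f+12=r, i+12=u, r+12=d.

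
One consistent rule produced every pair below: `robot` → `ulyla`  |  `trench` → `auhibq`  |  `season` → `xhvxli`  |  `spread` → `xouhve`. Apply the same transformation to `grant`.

nuvia

This is an affine cipher: with a=0,…,z=25, each position x becomes (3x+21) mod 26.
On grant: g(6)→3·6+21≡13=n; r(17)→3·17+21≡20=u; a(0)→3·0+21≡21=v; n(13)→3·13+21≡8=i; t(19)→3·19+21≡0=a (all mod 26).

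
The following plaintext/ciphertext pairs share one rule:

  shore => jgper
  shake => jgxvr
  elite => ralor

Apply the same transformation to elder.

s(18)→j(9) and h(7)→g(6) fit y≡5x+23 (mod 26); the inverse of 5 mod 26 is 21. This is an affine cipher: with a=0,…,z=25, each position x becomes (5x+23) mod 26.
On elder: e(4)→5·4+23≡17=r; l(11)→5·11+23≡0=a; d(3)→5·3+23≡12=m; e(4)→5·4+23≡17=r; r(17)→5·17+23≡4=e (all mod 26).

ramre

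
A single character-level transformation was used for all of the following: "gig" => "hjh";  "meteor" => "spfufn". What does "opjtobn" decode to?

The output letters match the input read backwards, each shifted +1: gig reversed is gig. Two steps: reverse the string, then apply a Caesar shift of +1.
Decoding opjtobn: shift back: o−1=n, p−1=o, j−1=i, t−1=s, o−1=n, b−1=a, n−1=m → noisnam; then reverse → mansion.

mansion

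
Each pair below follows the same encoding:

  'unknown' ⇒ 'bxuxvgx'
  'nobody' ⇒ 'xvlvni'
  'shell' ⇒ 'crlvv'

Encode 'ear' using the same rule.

lhb

Two shifts are in play — +7 for a/e/i/o/u, +10 for every other letter.
On ear: e(vowel)+7=l, a(vowel)+7=h, r(cons)+10=b.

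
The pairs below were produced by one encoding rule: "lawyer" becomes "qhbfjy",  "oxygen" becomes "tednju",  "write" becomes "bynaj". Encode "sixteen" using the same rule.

xpcajls

A repeating key of period 2 is used — shifts +5, +7 over and over.
Applying it to sixteen: s+5=x, i+7=p, x+5=c, t+7=a, e+5=j, e+7=l, n+5=s.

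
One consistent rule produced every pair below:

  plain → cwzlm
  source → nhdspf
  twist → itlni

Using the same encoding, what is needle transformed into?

mffkwf

p(15)→c(2) and l(11)→w(22) fit y≡21x+25 (mod 26); the inverse of 21 mod 26 is 5. Each letter's alphabet position (a=0..z=25) is mapped through 21·x+25 mod 26 — an affine cipher.
On needle: n(13)→21·13+25≡12=m; e(4)→21·4+25≡5=f; e(4)→21·4+25≡5=f; d(3)→21·3+25≡10=k; l(11)→21·11+25≡22=w; e(4)→21·4+25≡5=f (all mod 26).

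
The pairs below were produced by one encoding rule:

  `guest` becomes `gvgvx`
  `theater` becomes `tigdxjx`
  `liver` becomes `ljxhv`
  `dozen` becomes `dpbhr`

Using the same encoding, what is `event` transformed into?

ewgqx

In guest: g→g is +0, u→v is +1, e→g is +2, s→v is +3 — the shift increases by 1 each position. Letter i (0-indexed) is shifted by i+0, so successive shifts are 0, 1, 2, ….
For event: e+0=e, v+1=w, e+2=g, n+3=q, t+4=x.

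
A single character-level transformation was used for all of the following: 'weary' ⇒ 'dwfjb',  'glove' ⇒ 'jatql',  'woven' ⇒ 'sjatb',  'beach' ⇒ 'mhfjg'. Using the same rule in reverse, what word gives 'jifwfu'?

The output letters match the input read backwards, each shifted +5: weary reversed is yraew. Two steps: reverse the string, then apply a Caesar shift of +5.
Undoing it on jifwfu: shift back: j−5=e, i−5=d, f−5=a, w−5=r, f−5=a, u−5=p → edarap; then reverse → parade.

parade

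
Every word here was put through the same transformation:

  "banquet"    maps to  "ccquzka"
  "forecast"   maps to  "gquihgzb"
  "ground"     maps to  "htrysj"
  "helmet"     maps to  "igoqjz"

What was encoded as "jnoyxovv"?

illusion

In banquet: b→c is +1, a→c is +2, n→q is +3, q→u is +4 — the shift increases by 1 each position. Each letter shifts forward by (position + 1), i.e. 1, 2, 3, … — the shift grows by one for each successive letter.
Undoing it on jnoyxovv: j−1=i, n−2=l, o−3=l, y−4=u, x−5=s, o−6=i, v−7=o, v−8=n.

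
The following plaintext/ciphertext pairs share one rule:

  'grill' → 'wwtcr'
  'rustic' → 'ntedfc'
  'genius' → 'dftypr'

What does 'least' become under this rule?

Two steps: reverse the string, then apply a Caesar shift of +11.
On least: reverse → tsael; then shift: t+11=e, s+11=d, a+11=l, e+11=p, l+11=w.

edlpw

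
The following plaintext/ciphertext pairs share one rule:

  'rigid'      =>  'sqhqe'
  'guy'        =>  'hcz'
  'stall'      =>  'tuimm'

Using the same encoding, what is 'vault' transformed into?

Two shifts are in play — +8 for a/e/i/o/u, +1 for every other letter.
Applying it to vault: v(cons)+1=w, a(vowel)+8=i, u(vowel)+8=c, l(cons)+1=m, t(cons)+1=u.

wicmu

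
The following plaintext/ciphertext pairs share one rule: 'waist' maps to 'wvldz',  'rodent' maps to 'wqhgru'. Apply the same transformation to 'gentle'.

howqhj

The output letters match the input read backwards, each shifted +3: waist reversed is tsiaw. Two steps: reverse the string, then apply a Caesar shift of +3.
For gentle: reverse → eltneg; then shift: e+3=h, l+3=o, t+3=w, n+3=q, e+3=h, g+3=j.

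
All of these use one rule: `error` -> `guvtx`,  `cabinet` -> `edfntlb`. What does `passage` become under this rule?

In error: e→g is +2, r→u is +3, r→v is +4, o→t is +5 — the shift increases by 1 each position. Each letter shifts forward by (position + 2), i.e. 2, 3, 4, … — the shift grows by one for each successive letter.
On passage: p+2=r, a+3=d, s+4=w, s+5=x, a+6=g, g+7=n, e+8=m.

rdwxgnm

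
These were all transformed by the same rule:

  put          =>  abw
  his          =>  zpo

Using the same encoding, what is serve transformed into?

lcylz

The output letters match the input read backwards, each shifted +7: put reversed is tup. Read the word backwards and shift each letter +7.
Applying it to serve: reverse → evres; then shift: e+7=l, v+7=c, r+7=y, e+7=l, s+7=z.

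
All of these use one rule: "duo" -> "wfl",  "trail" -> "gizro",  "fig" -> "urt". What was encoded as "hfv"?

Each pair mirrors across the alphabet (d↔w, u↔f, o↔l): positions sum to 25. This is the alphabet-reversal cipher (Atbash): a becomes z, b becomes y, etc.
Decoding hfv: h↔s, f↔u, v↔e.

sue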